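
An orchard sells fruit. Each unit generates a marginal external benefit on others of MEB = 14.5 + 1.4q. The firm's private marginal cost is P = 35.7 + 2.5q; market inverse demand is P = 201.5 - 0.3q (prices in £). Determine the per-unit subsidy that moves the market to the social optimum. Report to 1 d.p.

Social marginal cost = private MC − MEB = 21.2 + 1.1q.
Set SMC = demand: 21.2 + 1.1q = 201.5 - 0.3q → q* = 128.7857.
The Pigouvian subsidy equals MEB at q*: 14.5 + 1.4×128.7857 = 194.8000.

subsidy = £194.8 per unit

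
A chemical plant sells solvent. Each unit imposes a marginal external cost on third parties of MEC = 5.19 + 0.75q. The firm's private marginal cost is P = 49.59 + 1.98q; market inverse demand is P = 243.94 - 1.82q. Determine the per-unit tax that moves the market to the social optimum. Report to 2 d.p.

tax = 36.37 per unit

Social marginal cost = private MC + MEC = 54.78 + 2.73q.
Set SMC = demand: 54.78 + 2.73q = 243.94 - 1.82q → q* = 41.5736.
The Pigouvian tax equals MEC at q*: 5.19 + 0.75×41.5736 = 36.3702.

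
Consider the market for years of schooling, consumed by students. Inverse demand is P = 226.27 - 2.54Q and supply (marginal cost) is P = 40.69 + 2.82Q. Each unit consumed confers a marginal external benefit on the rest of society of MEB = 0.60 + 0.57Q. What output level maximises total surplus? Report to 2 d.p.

Social marginal benefit = demand + MEB = 226.87 - 1.97Q.
Set SMB = MC: 226.87 - 1.97Q = 40.69 + 2.82Q → Q* = 38.8685.

Q* = 38.87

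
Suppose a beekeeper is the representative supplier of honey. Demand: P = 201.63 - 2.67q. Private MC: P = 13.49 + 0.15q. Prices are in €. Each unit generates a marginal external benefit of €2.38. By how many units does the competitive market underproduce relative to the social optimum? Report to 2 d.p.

Market equilibrium (private): 13.49 + 0.15q = 201.63 - 2.67q → q_m = 66.7163.
Social marginal cost = private MC − MEB = 11.11 + 0.15q.
Set SMC = demand: 11.11 + 0.15q = 201.63 - 2.67q → q* = 67.5603.
Gap = |66.7163 − 67.5603| = 0.8440.

0.84 units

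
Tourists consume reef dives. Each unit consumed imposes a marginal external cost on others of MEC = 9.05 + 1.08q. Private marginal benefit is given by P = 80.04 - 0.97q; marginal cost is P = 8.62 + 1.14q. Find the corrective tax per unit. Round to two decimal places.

Social marginal benefit = demand − MEC = 70.99 - 2.05q.
Set SMB = MC: 70.99 - 2.05q = 8.62 + 1.14q → q* = 19.5517.
The Pigouvian tax equals MEC at q*: 9.05 + 1.08×19.5517 = 30.1658.

tax = 30.17 per unit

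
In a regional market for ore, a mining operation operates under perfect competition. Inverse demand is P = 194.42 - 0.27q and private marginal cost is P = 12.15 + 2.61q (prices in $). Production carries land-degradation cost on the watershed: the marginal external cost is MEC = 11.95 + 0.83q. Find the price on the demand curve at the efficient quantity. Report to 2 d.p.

Social marginal cost = private MC + MEC = 24.10 + 3.44q.
Set SMC = demand: 24.10 + 3.44q = 194.42 - 0.27q → q* = 45.9084.
Consumer price on the demand curve at q*: 194.42 − 0.27×45.9084 = 182.0247.

P = $182.02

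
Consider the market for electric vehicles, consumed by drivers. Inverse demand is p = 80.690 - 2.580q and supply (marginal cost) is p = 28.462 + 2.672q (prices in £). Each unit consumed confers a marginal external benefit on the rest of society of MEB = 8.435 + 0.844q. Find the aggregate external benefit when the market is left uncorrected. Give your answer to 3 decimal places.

Market equilibrium (private): 28.462 + 2.672q = 80.690 - 2.580q → q_m = 9.9444.
Total external benefit = ∫₀^{q_m} (8.435 + 0.844q) dq = 8.435×9.9444 + ½×0.844×9.9444² = 125.6131.

£125.613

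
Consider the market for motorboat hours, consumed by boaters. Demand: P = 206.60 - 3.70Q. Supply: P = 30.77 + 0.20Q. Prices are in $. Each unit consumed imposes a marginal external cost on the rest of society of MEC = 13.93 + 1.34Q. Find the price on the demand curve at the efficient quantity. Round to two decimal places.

Social marginal benefit = demand − MEC = 192.67 - 5.04Q.
Set SMB = MC: 192.67 - 5.04Q = 30.77 + 0.20Q → Q* = 30.8969.
Consumer price on the demand curve at Q*: 206.60 − 3.70×30.8969 = 92.2815.

P = $92.28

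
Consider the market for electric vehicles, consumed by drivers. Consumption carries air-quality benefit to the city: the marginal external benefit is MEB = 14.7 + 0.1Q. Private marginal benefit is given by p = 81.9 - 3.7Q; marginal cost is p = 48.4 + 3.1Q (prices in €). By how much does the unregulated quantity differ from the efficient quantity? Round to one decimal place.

2.3 units

Market equilibrium (private): 48.4 + 3.1Q = 81.9 - 3.7Q → Q_m = 4.9265.
Social marginal benefit = demand + MEB = 96.6 - 3.6Q.
Set SMB = MC: 96.6 - 3.6Q = 48.4 + 3.1Q → Q* = 7.1940.
Gap = |4.9265 − 7.1940| = 2.2675.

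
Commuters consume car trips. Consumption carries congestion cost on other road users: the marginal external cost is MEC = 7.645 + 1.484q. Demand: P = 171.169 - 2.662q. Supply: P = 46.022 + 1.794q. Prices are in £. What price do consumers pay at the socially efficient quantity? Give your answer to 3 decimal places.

Social marginal benefit = demand − MEC = 163.524 - 4.146q.
Set SMB = MC: 163.524 - 4.146q = 46.022 + 1.794q → q* = 19.7815.
Consumer price on the demand curve at q*: 171.169 − 2.662×19.7815 = 118.5106.

P = £118.511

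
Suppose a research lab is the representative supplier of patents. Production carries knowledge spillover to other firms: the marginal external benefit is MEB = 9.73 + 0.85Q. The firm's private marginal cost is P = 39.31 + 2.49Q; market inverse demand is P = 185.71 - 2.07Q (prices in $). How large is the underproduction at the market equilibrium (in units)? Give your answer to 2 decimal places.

Market equilibrium (private): 39.31 + 2.49Q = 185.71 - 2.07Q → Q_m = 32.1053.
Social marginal cost = private MC − MEB = 29.58 + 1.64Q.
Set SMC = demand: 29.58 + 1.64Q = 185.71 - 2.07Q → Q* = 42.0836.
Gap = |32.1053 − 42.0836| = 9.9783.

9.98 units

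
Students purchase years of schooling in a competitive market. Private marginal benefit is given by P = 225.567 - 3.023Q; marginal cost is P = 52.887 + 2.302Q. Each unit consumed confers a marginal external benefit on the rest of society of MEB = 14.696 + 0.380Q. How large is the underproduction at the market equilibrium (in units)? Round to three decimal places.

Market equilibrium (private): 52.887 + 2.302Q = 225.567 - 3.023Q → Q_m = 32.4282.
Social marginal benefit = demand + MEB = 240.263 - 2.643Q.
Set SMB = MC: 240.263 - 2.643Q = 52.887 + 2.302Q → Q* = 37.8920.
Gap = |32.4282 − 37.8920| = 5.4638.

5.464 units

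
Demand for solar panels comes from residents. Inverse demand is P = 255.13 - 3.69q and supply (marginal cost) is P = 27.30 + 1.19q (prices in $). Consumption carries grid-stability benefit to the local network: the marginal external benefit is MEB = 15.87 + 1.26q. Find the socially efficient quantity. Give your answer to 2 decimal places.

Social marginal benefit = demand + MEB = 271.00 - 2.43q.
Set SMB = MC: 271.00 - 2.43q = 27.30 + 1.19q → q* = 67.3204.

q* = 67.32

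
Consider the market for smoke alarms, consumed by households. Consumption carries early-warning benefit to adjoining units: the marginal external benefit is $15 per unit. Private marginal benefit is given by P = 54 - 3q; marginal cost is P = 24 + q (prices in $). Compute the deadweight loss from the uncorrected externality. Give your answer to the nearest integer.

DWL = $28

Market equilibrium (private): 24 + q = 54 - 3q → q_m = 7.5000.
Social marginal benefit = demand + MEB = 69 - 3q.
Set SMB = MC: 69 - 3q = 24 + q → q* = 11.2500.
The welfare-loss triangle has base |q_m − q*| and height MEB(q_m) (the vertical gap between SMB and MC is zero at q* and MEB at q_m).
DWL = ½ × 3.7500 × 15.0000 = 28.1250.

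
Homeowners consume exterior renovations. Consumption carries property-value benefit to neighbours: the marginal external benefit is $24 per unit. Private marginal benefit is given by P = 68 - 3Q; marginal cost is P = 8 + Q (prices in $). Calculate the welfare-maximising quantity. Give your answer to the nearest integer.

Social marginal benefit = demand + MEB = 92 - 3Q.
Set SMB = MC: 92 - 3Q = 8 + Q → Q* = 21.0000.

Q* = 21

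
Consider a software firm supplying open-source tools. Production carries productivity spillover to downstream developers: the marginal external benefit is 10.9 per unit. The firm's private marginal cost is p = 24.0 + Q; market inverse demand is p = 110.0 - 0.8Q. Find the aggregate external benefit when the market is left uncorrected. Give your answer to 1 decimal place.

Market equilibrium (private): 24.0 + Q = 110.0 - 0.8Q → Q_m = 47.7778.
Total external benefit = MEB × Q_m = 10.9 × 47.7778 = 520.7780.

520.8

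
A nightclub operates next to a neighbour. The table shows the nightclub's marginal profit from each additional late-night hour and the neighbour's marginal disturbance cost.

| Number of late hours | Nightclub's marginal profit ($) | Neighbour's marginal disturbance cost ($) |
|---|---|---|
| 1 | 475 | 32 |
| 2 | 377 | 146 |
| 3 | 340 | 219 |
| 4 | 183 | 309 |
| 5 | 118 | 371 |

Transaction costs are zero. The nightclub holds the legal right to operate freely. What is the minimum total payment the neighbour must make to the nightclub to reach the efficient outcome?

$301

Left alone the nightclub would choose level 5 (marginal profit stays positive).
Efficient level: k* = 3 (marginal profit ≥ marginal disturbance cost through 3).
The neighbour must at least cover the nightclub's forgone profit from cutting 5→3: 183 + 118 = 301.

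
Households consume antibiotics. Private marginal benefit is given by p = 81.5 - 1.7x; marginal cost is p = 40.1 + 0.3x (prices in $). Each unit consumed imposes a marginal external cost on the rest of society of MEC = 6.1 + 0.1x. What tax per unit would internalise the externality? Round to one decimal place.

Social marginal benefit = demand − MEC = 75.4 - 1.8x.
Set SMB = MC: 75.4 - 1.8x = 40.1 + 0.3x → x* = 16.8095.
The Pigouvian tax equals MEC at x*: 6.1 + 0.1×16.8095 = 7.7810.

tax = $7.8 per unit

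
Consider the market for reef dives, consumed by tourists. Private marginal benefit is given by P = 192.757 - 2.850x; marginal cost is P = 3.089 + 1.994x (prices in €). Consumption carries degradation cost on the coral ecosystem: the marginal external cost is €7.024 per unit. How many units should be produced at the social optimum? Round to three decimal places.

Social marginal benefit = demand − MEC = 185.733 - 2.850x.
Set SMB = MC: 185.733 - 2.850x = 3.089 + 1.994x → x* = 37.7052.

x* = 37.705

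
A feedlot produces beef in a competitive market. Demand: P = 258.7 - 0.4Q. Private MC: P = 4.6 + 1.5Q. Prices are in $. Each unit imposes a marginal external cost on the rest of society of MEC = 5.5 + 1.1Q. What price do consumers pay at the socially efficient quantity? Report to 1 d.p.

Social marginal cost = private MC + MEC = 10.1 + 2.6Q.
Set SMC = demand: 10.1 + 2.6Q = 258.7 - 0.4Q → Q* = 82.8667.
Consumer price on the demand curve at Q*: 258.7 − 0.4×82.8667 = 225.5533.

P = $225.6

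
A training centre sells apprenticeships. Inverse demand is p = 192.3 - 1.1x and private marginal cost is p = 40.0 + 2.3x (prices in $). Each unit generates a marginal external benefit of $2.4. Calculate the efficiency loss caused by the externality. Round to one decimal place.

Market equilibrium (private): 40.0 + 2.3x = 192.3 - 1.1x → x_m = 44.7941.
Social marginal cost = private MC − MEB = 37.6 + 2.3x.
Set SMC = demand: 37.6 + 2.3x = 192.3 - 1.1x → x* = 45.5000.
Between x* and x_m the wedge demand − SMC runs linearly from 0 to MEB(x_m), so the loss is a triangle.
DWL = ½ × 0.7059 × 2.4000 = 0.8471.

DWL = $0.8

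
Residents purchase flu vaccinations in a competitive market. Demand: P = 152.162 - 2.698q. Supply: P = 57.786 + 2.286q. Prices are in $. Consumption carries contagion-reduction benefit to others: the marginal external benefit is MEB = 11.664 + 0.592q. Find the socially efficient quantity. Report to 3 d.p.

q* = 24.144

Social marginal benefit = demand + MEB = 163.826 - 2.106q.
Set SMB = MC: 163.826 - 2.106q = 57.786 + 2.286q → q* = 24.1439.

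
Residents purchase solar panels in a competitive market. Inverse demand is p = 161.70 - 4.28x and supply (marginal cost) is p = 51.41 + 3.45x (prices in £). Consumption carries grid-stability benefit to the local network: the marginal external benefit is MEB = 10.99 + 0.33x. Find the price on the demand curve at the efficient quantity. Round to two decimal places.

P = £91.55

Social marginal benefit = demand + MEB = 172.69 - 3.95x.
Set SMB = MC: 172.69 - 3.95x = 51.41 + 3.45x → x* = 16.3892.
Consumer price on the demand curve at x*: 161.70 − 4.28×16.3892 = 91.5542.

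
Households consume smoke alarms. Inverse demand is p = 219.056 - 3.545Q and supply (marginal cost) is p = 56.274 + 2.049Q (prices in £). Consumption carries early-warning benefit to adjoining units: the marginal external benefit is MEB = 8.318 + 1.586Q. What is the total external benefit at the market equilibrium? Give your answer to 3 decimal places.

Market equilibrium (private): 56.274 + 2.049Q = 219.056 - 3.545Q → Q_m = 29.0994.
Total external benefit = ∫₀^{Q_m} (8.318 + 1.586Q) dQ = 8.318×29.0994 + ½×1.586×29.0994² = 913.5414.

£913.541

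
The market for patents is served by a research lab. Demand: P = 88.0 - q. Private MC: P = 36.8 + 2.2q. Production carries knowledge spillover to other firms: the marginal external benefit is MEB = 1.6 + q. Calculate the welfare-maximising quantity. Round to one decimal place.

q* = 24.0

Social marginal cost = private MC − MEB = 35.2 + 1.2q.
Set SMC = demand: 35.2 + 1.2q = 88.0 - q → q* = 24.0000.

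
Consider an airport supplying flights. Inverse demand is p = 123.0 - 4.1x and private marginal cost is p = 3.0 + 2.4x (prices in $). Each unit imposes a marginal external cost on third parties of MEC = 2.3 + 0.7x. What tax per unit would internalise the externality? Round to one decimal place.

Social marginal cost = private MC + MEC = 5.3 + 3.1x.
Set SMC = demand: 5.3 + 3.1x = 123.0 - 4.1x → x* = 16.3472.
The Pigouvian tax equals MEC at x*: 2.3 + 0.7×16.3472 = 13.7430.

tax = $13.7 per unit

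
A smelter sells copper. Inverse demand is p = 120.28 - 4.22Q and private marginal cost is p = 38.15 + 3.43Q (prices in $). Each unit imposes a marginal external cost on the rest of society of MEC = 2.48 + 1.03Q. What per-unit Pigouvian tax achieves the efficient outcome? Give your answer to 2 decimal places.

tax = $11.93 per unit

Social marginal cost = private MC + MEC = 40.63 + 4.46Q.
Set SMC = demand: 40.63 + 4.46Q = 120.28 - 4.22Q → Q* = 9.1763.
The Pigouvian tax equals MEC at Q*: 2.48 + 1.03×9.1763 = 11.9316.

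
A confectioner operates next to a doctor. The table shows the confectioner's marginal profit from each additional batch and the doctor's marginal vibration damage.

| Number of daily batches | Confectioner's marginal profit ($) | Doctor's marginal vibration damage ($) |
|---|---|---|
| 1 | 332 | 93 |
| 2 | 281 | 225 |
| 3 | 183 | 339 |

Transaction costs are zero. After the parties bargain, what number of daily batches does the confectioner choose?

2

Bargaining reaches the level where marginal profit last exceeds marginal vibration damage.
That holds through level 2 (281 ≥ 225) but not at 3 (183 < 339).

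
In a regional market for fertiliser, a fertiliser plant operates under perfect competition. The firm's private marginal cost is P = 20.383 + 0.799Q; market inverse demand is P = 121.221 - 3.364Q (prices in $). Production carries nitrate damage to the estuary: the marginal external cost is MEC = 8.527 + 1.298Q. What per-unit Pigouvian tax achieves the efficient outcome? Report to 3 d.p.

Social marginal cost = private MC + MEC = 28.910 + 2.097Q.
Set SMC = demand: 28.910 + 2.097Q = 121.221 - 3.364Q → Q* = 16.9037.
The Pigouvian tax equals MEC at Q*: 8.527 + 1.298×16.9037 = 30.4680.

tax = $30.468 per unit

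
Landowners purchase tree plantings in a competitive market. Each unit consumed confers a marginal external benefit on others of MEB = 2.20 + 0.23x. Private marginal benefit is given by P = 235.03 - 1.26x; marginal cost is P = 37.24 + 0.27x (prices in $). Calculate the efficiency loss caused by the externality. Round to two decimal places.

Market equilibrium (private): 37.24 + 0.27x = 235.03 - 1.26x → x_m = 129.2745.
Social marginal benefit = demand + MEB = 237.23 - 1.03x.
Set SMB = MC: 237.23 - 1.03x = 37.24 + 0.27x → x* = 153.8385.
The welfare-loss triangle has base |x_m − x*| and height MEB(x_m) (the vertical gap between SMB and MC is zero at x* and MEB at x_m).
DWL = ½ × 24.5640 × 31.9331 = 392.2023.

DWL = $392.20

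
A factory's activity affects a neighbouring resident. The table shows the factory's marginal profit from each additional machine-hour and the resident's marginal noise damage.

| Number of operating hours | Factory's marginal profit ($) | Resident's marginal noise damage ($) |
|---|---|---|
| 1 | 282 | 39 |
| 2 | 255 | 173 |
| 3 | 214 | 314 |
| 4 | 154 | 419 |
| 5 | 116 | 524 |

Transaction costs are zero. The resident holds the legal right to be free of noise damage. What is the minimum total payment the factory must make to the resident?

Efficient level: marginal profit ≥ marginal noise damage through level 2, so k* = 2.
With the resident holding the right, the factory must at least compensate total damage at k*: 39 + 173 = 212.

$212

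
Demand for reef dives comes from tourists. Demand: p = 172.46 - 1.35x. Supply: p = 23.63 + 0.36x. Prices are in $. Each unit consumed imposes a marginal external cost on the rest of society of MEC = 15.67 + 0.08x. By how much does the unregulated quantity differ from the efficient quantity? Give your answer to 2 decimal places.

Market equilibrium (private): 23.63 + 0.36x = 172.46 - 1.35x → x_m = 87.0351.
Social marginal benefit = demand − MEC = 156.79 - 1.43x.
Set SMB = MC: 156.79 - 1.43x = 23.63 + 0.36x → x* = 74.3911.
Gap = |87.0351 − 74.3911| = 12.6440.

12.64 units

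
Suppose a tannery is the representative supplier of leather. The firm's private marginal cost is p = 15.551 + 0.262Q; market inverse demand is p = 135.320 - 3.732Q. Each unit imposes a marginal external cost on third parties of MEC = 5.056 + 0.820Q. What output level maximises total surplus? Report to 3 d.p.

Social marginal cost = private MC + MEC = 20.607 + 1.082Q.
Set SMC = demand: 20.607 + 1.082Q = 135.320 - 3.732Q → Q* = 23.8290.

Q* = 23.829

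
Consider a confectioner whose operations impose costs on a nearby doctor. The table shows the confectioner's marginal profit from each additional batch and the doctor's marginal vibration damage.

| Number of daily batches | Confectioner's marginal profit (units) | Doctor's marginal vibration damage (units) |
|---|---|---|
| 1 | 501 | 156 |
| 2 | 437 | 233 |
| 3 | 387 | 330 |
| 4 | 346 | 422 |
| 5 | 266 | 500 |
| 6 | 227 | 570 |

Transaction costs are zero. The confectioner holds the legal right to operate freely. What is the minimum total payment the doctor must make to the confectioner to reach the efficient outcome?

Left alone the confectioner would choose level 6 (marginal profit stays positive).
Efficient level: k* = 3 (marginal profit ≥ marginal vibration damage through 3).
The doctor must at least cover the confectioner's forgone profit from cutting 6→3: 346 + 266 + 227 = 839.

839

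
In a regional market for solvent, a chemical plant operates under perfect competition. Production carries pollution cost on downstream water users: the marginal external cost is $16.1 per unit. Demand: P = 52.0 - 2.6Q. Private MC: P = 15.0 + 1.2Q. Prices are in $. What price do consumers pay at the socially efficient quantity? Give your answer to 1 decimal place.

P = $37.7

Social marginal cost = private MC + MEC = 31.1 + 1.2Q.
Set SMC = demand: 31.1 + 1.2Q = 52.0 - 2.6Q → Q* = 5.5000.
Consumer price on the demand curve at Q*: 52.0 − 2.6×5.5000 = 37.7000.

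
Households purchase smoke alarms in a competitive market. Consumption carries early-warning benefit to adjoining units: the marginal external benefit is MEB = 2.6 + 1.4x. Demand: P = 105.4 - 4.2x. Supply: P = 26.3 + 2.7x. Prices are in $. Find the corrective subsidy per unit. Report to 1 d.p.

subsidy = $23.4 per unit

Social marginal benefit = demand + MEB = 108.0 - 2.8x.
Set SMB = MC: 108.0 - 2.8x = 26.3 + 2.7x → x* = 14.8545.
The Pigouvian subsidy equals MEB at x*: 2.6 + 1.4×14.8545 = 23.3963.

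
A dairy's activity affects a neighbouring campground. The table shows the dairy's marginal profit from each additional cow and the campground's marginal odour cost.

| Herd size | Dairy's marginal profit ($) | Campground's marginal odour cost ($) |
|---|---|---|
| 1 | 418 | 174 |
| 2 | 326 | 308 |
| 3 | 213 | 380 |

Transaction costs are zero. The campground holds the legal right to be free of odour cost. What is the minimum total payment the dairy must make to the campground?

Efficient level: marginal profit ≥ marginal odour cost through level 2, so k* = 2.
With the campground holding the right, the dairy must at least compensate total damage at k*: 174 + 308 = 482.

$482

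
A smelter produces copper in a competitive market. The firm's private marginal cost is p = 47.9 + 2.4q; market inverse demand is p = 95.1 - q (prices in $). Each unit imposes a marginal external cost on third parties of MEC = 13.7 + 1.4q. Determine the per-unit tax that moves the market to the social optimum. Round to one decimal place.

tax = $23.5 per unit

Social marginal cost = private MC + MEC = 61.6 + 3.8q.
Set SMC = demand: 61.6 + 3.8q = 95.1 - q → q* = 6.9792.
The Pigouvian tax equals MEC at q*: 13.7 + 1.4×6.9792 = 23.4709.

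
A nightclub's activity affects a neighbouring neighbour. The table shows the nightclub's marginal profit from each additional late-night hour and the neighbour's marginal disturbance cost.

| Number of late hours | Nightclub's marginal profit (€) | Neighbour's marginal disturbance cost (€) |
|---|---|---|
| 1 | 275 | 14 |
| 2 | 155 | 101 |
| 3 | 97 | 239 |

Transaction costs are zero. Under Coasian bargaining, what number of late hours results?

2

Bargaining reaches the level where marginal profit last exceeds marginal disturbance cost.
That holds through level 2 (155 ≥ 101) but not at 3 (97 < 239).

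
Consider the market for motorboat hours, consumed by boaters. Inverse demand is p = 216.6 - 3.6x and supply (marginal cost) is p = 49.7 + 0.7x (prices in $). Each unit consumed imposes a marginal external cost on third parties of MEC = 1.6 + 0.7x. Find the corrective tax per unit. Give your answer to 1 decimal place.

tax = $24.7 per unit

Social marginal benefit = demand − MEC = 215.0 - 4.3x.
Set SMB = MC: 215.0 - 4.3x = 49.7 + 0.7x → x* = 33.0600.
The Pigouvian tax equals MEC at x*: 1.6 + 0.7×33.0600 = 24.7420.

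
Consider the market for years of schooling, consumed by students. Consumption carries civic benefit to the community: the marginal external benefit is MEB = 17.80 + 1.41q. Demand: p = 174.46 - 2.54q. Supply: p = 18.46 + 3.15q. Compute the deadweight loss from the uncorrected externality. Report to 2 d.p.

Market equilibrium (private): 18.46 + 3.15q = 174.46 - 2.54q → q_m = 27.4165.
Social marginal benefit = demand + MEB = 192.26 - 1.13q.
Set SMB = MC: 192.26 - 1.13q = 18.46 + 3.15q → q* = 40.6075.
Between q* and q_m the wedge SMB − MC runs linearly from 0 to MEB(q_m), so the loss is a triangle.
DWL = ½ × 13.1910 × 56.4573 = 372.3641.

DWL = 372.36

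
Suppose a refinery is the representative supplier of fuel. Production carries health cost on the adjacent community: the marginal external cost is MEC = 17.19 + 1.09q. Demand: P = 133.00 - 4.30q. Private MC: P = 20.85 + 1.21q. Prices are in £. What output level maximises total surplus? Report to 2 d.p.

Social marginal cost = private MC + MEC = 38.04 + 2.30q.
Set SMC = demand: 38.04 + 2.30q = 133.00 - 4.30q → q* = 14.3879.

q* = 14.39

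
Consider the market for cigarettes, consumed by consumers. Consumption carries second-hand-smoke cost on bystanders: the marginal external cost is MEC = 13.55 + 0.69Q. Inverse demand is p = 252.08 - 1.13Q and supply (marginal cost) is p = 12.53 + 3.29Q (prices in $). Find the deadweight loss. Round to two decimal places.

DWL = $253.96

Market equilibrium (private): 12.53 + 3.29Q = 252.08 - 1.13Q → Q_m = 54.1968.
Social marginal benefit = demand − MEC = 238.53 - 1.82Q.
Set SMB = MC: 238.53 - 1.82Q = 12.53 + 3.29Q → Q* = 44.2270.
Height of the DWL triangle at Q_m is MC(Q_m) − SMB(Q_m) = MEC(Q_m) = 50.9458.
DWL = ½ × 9.9698 × 50.9458 = 253.9597.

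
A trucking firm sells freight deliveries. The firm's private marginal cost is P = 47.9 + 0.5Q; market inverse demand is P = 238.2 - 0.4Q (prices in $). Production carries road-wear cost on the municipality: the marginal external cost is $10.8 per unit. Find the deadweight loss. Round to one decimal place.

DWL = $64.8

Market equilibrium (private): 47.9 + 0.5Q = 238.2 - 0.4Q → Q_m = 211.4444.
Social marginal cost = private MC + MEC = 58.7 + 0.5Q.
Set SMC = demand: 58.7 + 0.5Q = 238.2 - 0.4Q → Q* = 199.4444.
Height of the DWL triangle at Q_m is SMC(Q_m) − demand(Q_m) = MEC(Q_m) = 10.8000.
DWL = ½ × 12.0000 × 10.8000 = 64.8000.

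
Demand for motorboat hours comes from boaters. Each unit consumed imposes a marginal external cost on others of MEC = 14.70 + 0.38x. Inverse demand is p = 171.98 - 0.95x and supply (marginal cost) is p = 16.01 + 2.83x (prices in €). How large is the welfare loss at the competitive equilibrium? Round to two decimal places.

Market equilibrium (private): 16.01 + 2.83x = 171.98 - 0.95x → x_m = 41.2619.
Social marginal benefit = demand − MEC = 157.28 - 1.33x.
Set SMB = MC: 157.28 - 1.33x = 16.01 + 2.83x → x* = 33.9591.
Height of the DWL triangle at x_m is MC(x_m) − SMB(x_m) = MEC(x_m) = 30.3795.
DWL = ½ × 7.3028 × 30.3795 = 110.9277.

DWL = €110.93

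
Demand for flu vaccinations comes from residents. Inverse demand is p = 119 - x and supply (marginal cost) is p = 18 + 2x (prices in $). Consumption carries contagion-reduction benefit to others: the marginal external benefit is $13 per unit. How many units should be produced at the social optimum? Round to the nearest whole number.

x* = 38

Social marginal benefit = demand + MEB = 132 - x.
Set SMB = MC: 132 - x = 18 + 2x → x* = 38.0000.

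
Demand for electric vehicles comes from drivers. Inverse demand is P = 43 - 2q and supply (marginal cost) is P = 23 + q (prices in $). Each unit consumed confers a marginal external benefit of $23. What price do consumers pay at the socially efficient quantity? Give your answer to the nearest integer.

P = $14

Social marginal benefit = demand + MEB = 66 - 2q.
Set SMB = MC: 66 - 2q = 23 + q → q* = 14.3333.
Consumer price on the demand curve at q*: 43 − 2×14.3333 = 14.3334.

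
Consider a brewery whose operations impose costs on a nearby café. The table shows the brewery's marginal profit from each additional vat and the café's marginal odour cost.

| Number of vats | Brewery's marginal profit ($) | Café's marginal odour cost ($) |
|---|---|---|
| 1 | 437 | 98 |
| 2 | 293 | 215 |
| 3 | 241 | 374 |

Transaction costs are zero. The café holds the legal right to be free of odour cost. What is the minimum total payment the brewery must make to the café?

$313

Efficient level: marginal profit ≥ marginal odour cost through level 2, so k* = 2.
With the café holding the right, the brewery must at least compensate total damage at k*: 98 + 215 = 313.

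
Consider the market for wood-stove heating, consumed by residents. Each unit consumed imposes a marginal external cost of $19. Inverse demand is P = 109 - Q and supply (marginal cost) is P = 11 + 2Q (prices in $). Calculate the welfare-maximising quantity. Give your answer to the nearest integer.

Social marginal benefit = demand − MEC = 90 - Q.
Set SMB = MC: 90 - Q = 11 + 2Q → Q* = 26.3333.

Q* = 26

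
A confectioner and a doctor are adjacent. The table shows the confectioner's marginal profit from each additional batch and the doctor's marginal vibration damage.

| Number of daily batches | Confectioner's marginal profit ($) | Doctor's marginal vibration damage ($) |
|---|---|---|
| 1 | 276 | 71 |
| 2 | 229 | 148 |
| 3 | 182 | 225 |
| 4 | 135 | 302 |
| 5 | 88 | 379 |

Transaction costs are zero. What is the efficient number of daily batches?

Bargaining reaches the level where marginal profit last exceeds marginal vibration damage.
That holds through level 2 (229 ≥ 148) but not at 3 (182 < 225).

2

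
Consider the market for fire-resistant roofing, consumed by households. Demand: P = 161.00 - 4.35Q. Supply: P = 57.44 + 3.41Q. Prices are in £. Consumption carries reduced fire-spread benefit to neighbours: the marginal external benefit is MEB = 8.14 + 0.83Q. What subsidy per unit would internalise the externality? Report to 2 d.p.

Social marginal benefit = demand + MEB = 169.14 - 3.52Q.
Set SMB = MC: 169.14 - 3.52Q = 57.44 + 3.41Q → Q* = 16.1183.
The Pigouvian subsidy equals MEB at Q*: 8.14 + 0.83×16.1183 = 21.5182.

subsidy = £21.52 per unit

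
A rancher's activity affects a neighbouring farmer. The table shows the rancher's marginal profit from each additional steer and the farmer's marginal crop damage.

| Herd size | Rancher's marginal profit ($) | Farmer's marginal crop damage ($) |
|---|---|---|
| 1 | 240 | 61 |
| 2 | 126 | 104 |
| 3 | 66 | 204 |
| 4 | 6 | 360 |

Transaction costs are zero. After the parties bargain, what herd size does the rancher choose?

2

Bargaining reaches the level where marginal profit last exceeds marginal crop damage.
That holds through level 2 (126 ≥ 104) but not at 3 (66 < 204).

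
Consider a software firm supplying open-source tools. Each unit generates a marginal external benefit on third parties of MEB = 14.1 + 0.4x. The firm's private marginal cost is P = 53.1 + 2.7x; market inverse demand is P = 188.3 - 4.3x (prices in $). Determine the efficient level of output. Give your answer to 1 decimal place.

x* = 22.6

Social marginal cost = private MC − MEB = 39.0 + 2.3x.
Set SMC = demand: 39.0 + 2.3x = 188.3 - 4.3x → x* = 22.6212.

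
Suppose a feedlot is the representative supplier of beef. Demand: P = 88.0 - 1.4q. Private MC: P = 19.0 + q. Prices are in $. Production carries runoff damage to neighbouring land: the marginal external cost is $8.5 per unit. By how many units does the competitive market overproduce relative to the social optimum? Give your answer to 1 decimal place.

Market equilibrium (private): 19.0 + q = 88.0 - 1.4q → q_m = 28.7500.
Social marginal cost = private MC + MEC = 27.5 + q.
Set SMC = demand: 27.5 + q = 88.0 - 1.4q → q* = 25.2083.
Gap = |28.7500 − 25.2083| = 3.5417.

3.5 units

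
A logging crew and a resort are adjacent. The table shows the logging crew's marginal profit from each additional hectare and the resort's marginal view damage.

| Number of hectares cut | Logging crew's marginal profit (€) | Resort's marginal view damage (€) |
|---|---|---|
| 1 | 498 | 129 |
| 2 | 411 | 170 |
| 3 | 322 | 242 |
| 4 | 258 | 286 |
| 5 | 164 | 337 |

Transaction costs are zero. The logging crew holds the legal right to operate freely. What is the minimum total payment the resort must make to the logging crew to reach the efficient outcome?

€422

Left alone the logging crew would choose level 5 (marginal profit stays positive).
Efficient level: k* = 3 (marginal profit ≥ marginal view damage through 3).
The resort must at least cover the logging crew's forgone profit from cutting 5→3: 258 + 164 = 422.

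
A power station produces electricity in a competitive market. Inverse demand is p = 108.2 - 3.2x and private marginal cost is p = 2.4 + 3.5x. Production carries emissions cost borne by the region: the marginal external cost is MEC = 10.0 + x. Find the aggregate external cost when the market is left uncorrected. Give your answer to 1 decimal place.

Market equilibrium (private): 2.4 + 3.5x = 108.2 - 3.2x → x_m = 15.7910.
Total external cost = ∫₀^{x_m} (10.0 + 1.0x) dx = 10.0×15.7910 + ½×1.0×15.7910² = 282.5878.

282.6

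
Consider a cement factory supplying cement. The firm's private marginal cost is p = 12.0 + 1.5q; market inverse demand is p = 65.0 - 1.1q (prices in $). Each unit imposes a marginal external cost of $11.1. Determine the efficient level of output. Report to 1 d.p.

q* = 16.1

Social marginal cost = private MC + MEC = 23.1 + 1.5q.
Set SMC = demand: 23.1 + 1.5q = 65.0 - 1.1q → q* = 16.1154.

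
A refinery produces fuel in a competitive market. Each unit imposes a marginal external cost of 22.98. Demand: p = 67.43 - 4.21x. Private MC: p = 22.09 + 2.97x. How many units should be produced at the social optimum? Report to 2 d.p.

x* = 3.11

Social marginal cost = private MC + MEC = 45.07 + 2.97x.
Set SMC = demand: 45.07 + 2.97x = 67.43 - 4.21x → x* = 3.1142.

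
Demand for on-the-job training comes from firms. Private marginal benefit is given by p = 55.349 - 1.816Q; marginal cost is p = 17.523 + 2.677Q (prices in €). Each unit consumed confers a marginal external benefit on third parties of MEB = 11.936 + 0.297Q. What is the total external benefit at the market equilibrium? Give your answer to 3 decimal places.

€111.013

Market equilibrium (private): 17.523 + 2.677Q = 55.349 - 1.816Q → Q_m = 8.4189.
Total external benefit = ∫₀^{Q_m} (11.936 + 0.297Q) dQ = 11.936×8.4189 + ½×0.297×8.4189² = 111.0134.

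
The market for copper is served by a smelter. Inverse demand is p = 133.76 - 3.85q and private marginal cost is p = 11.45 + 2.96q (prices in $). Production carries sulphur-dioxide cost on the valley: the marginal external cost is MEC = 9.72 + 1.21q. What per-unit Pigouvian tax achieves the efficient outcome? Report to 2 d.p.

tax = $26.71 per unit

Social marginal cost = private MC + MEC = 21.17 + 4.17q.
Set SMC = demand: 21.17 + 4.17q = 133.76 - 3.85q → q* = 14.0387.
The Pigouvian tax equals MEC at q*: 9.72 + 1.21×14.0387 = 26.7068.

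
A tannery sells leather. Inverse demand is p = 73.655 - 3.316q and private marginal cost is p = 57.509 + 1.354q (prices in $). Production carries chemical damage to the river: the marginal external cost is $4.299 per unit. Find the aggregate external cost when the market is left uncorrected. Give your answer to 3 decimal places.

Market equilibrium (private): 57.509 + 1.354q = 73.655 - 3.316q → q_m = 3.4574.
Total external cost = MEC × q_m = 4.299 × 3.4574 = 14.8634.

$14.863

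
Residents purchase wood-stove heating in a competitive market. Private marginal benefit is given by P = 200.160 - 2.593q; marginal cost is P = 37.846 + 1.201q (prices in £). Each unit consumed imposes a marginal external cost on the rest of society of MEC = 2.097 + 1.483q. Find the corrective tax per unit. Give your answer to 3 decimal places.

tax = £47.123 per unit

Social marginal benefit = demand − MEC = 198.063 - 4.076q.
Set SMB = MC: 198.063 - 4.076q = 37.846 + 1.201q → q* = 30.3614.
The Pigouvian tax equals MEC at q*: 2.097 + 1.483×30.3614 = 47.1230.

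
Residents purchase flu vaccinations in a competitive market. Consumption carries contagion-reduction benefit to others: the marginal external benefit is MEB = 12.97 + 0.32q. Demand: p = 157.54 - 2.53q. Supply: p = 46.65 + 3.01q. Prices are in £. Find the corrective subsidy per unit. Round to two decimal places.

subsidy = £20.56 per unit

Social marginal benefit = demand + MEB = 170.51 - 2.21q.
Set SMB = MC: 170.51 - 2.21q = 46.65 + 3.01q → q* = 23.7280.
The Pigouvian subsidy equals MEB at q*: 12.97 + 0.32×23.7280 = 20.5630.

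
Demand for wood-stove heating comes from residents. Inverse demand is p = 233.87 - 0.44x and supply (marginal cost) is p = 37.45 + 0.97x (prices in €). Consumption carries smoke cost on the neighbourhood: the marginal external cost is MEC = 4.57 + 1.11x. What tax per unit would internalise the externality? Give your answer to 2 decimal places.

tax = €89.08 per unit

Social marginal benefit = demand − MEC = 229.30 - 1.55x.
Set SMB = MC: 229.30 - 1.55x = 37.45 + 0.97x → x* = 76.1310.
The Pigouvian tax equals MEC at x*: 4.57 + 1.11×76.1310 = 89.0754.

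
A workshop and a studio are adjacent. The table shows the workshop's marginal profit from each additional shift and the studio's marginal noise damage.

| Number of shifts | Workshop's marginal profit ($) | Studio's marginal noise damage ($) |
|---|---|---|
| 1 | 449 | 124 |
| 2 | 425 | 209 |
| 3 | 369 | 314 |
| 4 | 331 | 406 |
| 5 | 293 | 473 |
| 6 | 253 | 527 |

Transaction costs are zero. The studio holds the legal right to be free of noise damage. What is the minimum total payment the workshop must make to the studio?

Efficient level: marginal profit ≥ marginal noise damage through level 3, so k* = 3.
With the studio holding the right, the workshop must at least compensate total damage at k*: 124 + 209 + 314 = 647.

$647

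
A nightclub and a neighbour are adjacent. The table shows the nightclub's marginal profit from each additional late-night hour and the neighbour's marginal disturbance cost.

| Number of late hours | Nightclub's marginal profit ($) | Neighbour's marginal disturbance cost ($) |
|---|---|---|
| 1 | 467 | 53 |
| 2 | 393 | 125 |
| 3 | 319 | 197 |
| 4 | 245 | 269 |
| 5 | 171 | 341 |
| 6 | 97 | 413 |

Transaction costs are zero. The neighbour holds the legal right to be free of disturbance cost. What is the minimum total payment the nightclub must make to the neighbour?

Efficient level: marginal profit ≥ marginal disturbance cost through level 3, so k* = 3.
With the neighbour holding the right, the nightclub must at least compensate total damage at k*: 53 + 125 + 197 = 375.

$375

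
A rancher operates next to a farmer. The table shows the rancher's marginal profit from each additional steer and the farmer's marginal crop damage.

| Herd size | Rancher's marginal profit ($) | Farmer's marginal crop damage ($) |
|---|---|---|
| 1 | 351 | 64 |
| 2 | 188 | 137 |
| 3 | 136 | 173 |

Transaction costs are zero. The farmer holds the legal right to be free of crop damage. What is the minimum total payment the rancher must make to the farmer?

$201

Efficient level: marginal profit ≥ marginal crop damage through level 2, so k* = 2.
With the farmer holding the right, the rancher must at least compensate total damage at k*: 64 + 137 = 201.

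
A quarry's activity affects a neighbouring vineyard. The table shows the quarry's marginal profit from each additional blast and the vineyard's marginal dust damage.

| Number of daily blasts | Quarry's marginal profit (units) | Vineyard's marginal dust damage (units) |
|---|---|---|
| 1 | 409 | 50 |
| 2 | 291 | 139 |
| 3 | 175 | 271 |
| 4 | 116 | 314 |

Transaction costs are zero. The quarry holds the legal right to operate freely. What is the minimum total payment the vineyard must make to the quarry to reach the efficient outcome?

291

Left alone the quarry would choose level 4 (marginal profit stays positive).
Efficient level: k* = 2 (marginal profit ≥ marginal dust damage through 2).
The vineyard must at least cover the quarry's forgone profit from cutting 4→2: 175 + 116 = 291.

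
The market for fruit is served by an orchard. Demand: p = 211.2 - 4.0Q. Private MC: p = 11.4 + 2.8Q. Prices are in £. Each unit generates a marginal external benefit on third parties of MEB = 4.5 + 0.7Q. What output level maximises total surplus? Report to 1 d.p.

Social marginal cost = private MC − MEB = 6.9 + 2.1Q.
Set SMC = demand: 6.9 + 2.1Q = 211.2 - 4.0Q → Q* = 33.4918.

Q* = 33.5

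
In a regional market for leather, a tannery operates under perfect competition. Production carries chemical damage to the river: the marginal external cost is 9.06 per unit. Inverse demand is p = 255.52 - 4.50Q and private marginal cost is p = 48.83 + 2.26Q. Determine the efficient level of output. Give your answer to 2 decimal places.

Q* = 29.24

Social marginal cost = private MC + MEC = 57.89 + 2.26Q.
Set SMC = demand: 57.89 + 2.26Q = 255.52 - 4.50Q → Q* = 29.2352.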